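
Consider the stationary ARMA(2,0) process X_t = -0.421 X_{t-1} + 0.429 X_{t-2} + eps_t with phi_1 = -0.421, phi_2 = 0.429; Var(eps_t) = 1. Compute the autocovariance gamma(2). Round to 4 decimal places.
\gamma(2) = 1.9856

Multiply the model equation by X_{t-k} and take expectations. With theta_0 = psi_0 = 1 and psi_j the MA(infinity) weights, this gives
  gamma(k) - sum_i phi_i gamma(k-i) = c_k,
  c_k = sigma^2 * sum_{j=k..q} theta_j psi_{j-k}   (c_k = 0 for k > q),
using gamma(-m) = gamma(m).
Pure AR (q = 0): c_0 = sigma^2 = 1, c_k = 0 for k >= 1.
Equations for k = 0, 1, 2 (AR order 2, c_2 = 0):
  (E0) gamma(0) = phi_1 gamma(1) + phi_2 gamma(2) + c_0
  (E1) gamma(1) = phi_1 gamma(0) + phi_2 gamma(1) + c_1
  (E2) gamma(2) = phi_1 gamma(1) + phi_2 gamma(0)
From (E1): gamma(1) = A gamma(0) + B with
  A = phi_1 / (1 - phi_2) = -0.421 / 0.571 = -0.737303,   B = c_1 / (1 - phi_2) = 0 / 0.571 = 0.
Insert (E2) into (E0): gamma(0) (1 - phi_2^2) = phi_1 (1 + phi_2) gamma(1) + c_0.
  phi_1 (1 + phi_2) = (-0.421)(1.429) = -0.601609,   1 - phi_2^2 = 0.815959.
Replace gamma(1) by A gamma(0) + B and collect gamma(0):
  gamma(0) [0.815959 - (-0.601609)(-0.737303)] = c_0 = 1
  gamma(0) * 0.372391 = 1
  gamma(0) = 1 / 0.372391 = 2.68535.
  gamma(1) = A gamma(0) = (-0.737303)(2.68535) = -1.979917.
  gamma(2) = phi_1 gamma(1) + phi_2 gamma(0) = (-0.421)(-1.979917) + (0.429)(2.68535) = 1.98556.
Therefore gamma(2) = 1.9856 (to 4 decimal places).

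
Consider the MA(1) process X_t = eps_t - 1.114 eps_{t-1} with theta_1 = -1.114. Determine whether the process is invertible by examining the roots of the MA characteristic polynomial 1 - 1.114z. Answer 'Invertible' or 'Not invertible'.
\text{Not invertible}

The MA(q) characteristic polynomial is P(z) = 1 - 1.114z.
Invertibility requires all roots to lie outside the unit circle, i.e. |z| > 1 for every root.
This is linear in z: 1 + (-1.114) z = 0  =>  z = -1/(-1.114) = 0.897666,  |z| = 0.897666.
Moduli of all roots: 0.8977.
All moduli strictly greater than 1? No.
Verdict: Not invertible.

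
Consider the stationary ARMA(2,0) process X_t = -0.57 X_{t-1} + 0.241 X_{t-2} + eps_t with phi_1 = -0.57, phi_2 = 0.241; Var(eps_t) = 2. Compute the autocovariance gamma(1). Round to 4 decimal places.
\gamma(1) = -3.6572

Multiply the model equation by X_{t-k} and take expectations. With theta_0 = psi_0 = 1 and psi_j the MA(infinity) weights, this gives
  gamma(k) - sum_i phi_i gamma(k-i) = c_k,
  c_k = sigma^2 * sum_{j=k..q} theta_j psi_{j-k}   (c_k = 0 for k > q),
using gamma(-m) = gamma(m).
Pure AR (q = 0): c_0 = sigma^2 = 2, c_k = 0 for k >= 1.
Equations for k = 0, 1, 2 (AR order 2, c_2 = 0):
  (E0) gamma(0) = phi_1 gamma(1) + phi_2 gamma(2) + c_0
  (E1) gamma(1) = phi_1 gamma(0) + phi_2 gamma(1) + c_1
  (E2) gamma(2) = phi_1 gamma(1) + phi_2 gamma(0)
From (E1): gamma(1) = A gamma(0) + B with
  A = phi_1 / (1 - phi_2) = -0.57 / 0.759 = -0.750988,   B = c_1 / (1 - phi_2) = 0 / 0.759 = 0.
Insert (E2) into (E0): gamma(0) (1 - phi_2^2) = phi_1 (1 + phi_2) gamma(1) + c_0.
  phi_1 (1 + phi_2) = (-0.57)(1.241) = -0.70737,   1 - phi_2^2 = 0.941919.
Replace gamma(1) by A gamma(0) + B and collect gamma(0):
  gamma(0) [0.941919 - (-0.70737)(-0.750988)] = c_0 = 2
  gamma(0) * 0.410693 = 2
  gamma(0) = 2 / 0.410693 = 4.869823.
  gamma(1) = A gamma(0) = (-0.750988)(4.869823) = -3.65718.
Therefore gamma(1) = -3.6572 (to 4 decimal places).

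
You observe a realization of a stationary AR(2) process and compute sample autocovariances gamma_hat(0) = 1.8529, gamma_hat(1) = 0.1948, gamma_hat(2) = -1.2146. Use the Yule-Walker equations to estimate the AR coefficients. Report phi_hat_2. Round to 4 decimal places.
\hat\phi_{2} = -0.6740

The Yule-Walker equations for an AR(p) process read, in matrix form,
  Gamma_p phi = r_p,   with   (Gamma_p)_{ij} = gamma(|i - j|),
                       (r_p)_i = gamma(i),   i,j = 1..p.
Substitute the sample gammas (Toeplitz matrix and right-hand side of size 2):
  Gamma_p = [[1.8529, 0.1948], [0.1948, 1.8529]]
  r_p     = [0.1948, -1.2146]
Written out:
  1.8529 phi_1 + 0.1948 phi_2 = 0.1948
  0.1948 phi_1 + 1.8529 phi_2 = -1.2146
Solve by Cramer's rule:
  det = gamma(0)^2 - gamma(1)^2 = (1.8529)^2 - (0.1948)^2 = 3.43323841 - 0.03794704 = 3.39529137
  phi_hat_1 = [gamma(1) gamma(0) - gamma(1) gamma(2)] / det = [(0.1948)(1.8529) - (0.1948)(-1.2146)] / 3.39529137 = 0.597549 / 3.39529137 = 0.176
  phi_hat_2 = [gamma(0) gamma(2) - gamma(1)^2] / det = [(1.8529)(-1.2146) - (0.1948)^2] / 3.39529137 = -2.28847938 / 3.39529137 = -0.674
So phi_hat = [0.1760, -0.6740].
Therefore phi_hat_2 = -0.6740.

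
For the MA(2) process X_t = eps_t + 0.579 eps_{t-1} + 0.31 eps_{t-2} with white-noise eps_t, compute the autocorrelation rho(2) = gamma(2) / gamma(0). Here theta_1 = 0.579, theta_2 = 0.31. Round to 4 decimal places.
\rho(2) = 0.2166

For an MA(q) process with theta_0 = 1, the autocovariance is
  gamma(k) = sigma^2 * sum_{i=0..q-k} theta_i * theta_{i+k},
and rho(k) = gamma(k) / gamma(0). Sigma^2 cancels.
  numerator   = (1)*(0.31) = 0.31.
  denominator = (1)^2 + (0.579)^2 + (0.31)^2 = 1.431341.
  rho(2) = 0.31 / 1.431341 = 0.2166.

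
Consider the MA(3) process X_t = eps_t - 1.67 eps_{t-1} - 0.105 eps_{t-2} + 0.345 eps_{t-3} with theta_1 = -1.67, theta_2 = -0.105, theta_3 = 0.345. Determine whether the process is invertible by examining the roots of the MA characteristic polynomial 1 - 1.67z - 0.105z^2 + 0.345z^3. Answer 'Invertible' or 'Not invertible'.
\text{Not invertible}

The MA(q) characteristic polynomial is P(z) = 1 - 1.67z - 0.105z^2 + 0.345z^3.
Invertibility requires all roots to lie outside the unit circle, i.e. |z| > 1 for every root.
Degree 3: look for a simple real root z0 first, then factor out (1 - z/z0) and solve the remaining quadratic.
Testing z0 = 2: P(2) = 1 + (-1.67)(2) + (-0.105)(2)^2 + (0.345)(2)^3
  = 1 + (-3.34) + (-0.42) + (2.76) = 0.  So z_0 = 2 is a root, |z_0| = 2.
Divide out the factor (1 - 0.5 z) = (1 - z/z0) (since 1/z0 = 0.5):
  P(z) = (1 - 0.5 z)(1 + (-1.17) z + (-0.69) z^2)
  [check: z-coef -1.17 - (0.5) = -1.67; z^2-coef -0.69 - (0.5)(-1.17) = -0.105; z^3-coef -(0.5)(-0.69) = 0.345.]
Remaining roots from the quadratic factor 1 + (-1.17) z + (-0.69) z^2:
  Set 1 + (-1.17) z + (-0.69) z^2 = 0, i.e. a z^2 + b z + c = 0 with a = -0.69, b = -1.17, c = 1.
  Discriminant D = b^2 - 4ac = (-1.17)^2 - 4*(-0.69)*1 = 1.3689 - (-2.76) = 4.1289.
  D >= 0, so the roots are real: z = (-b +/- sqrt(D)) / (2a) = (1.17 +/- 2.031969) / (-1.38).
    z_1 = (1.17 + 2.031969) / (-1.38) = -2.3203,   |z_1| = 2.3203.
    z_2 = (1.17 - 2.031969) / (-1.38) = 0.6246,   |z_2| = 0.6246.
Moduli of all roots: 2.0000, 2.3203, 0.6246.
All moduli strictly greater than 1? No.
Verdict: Not invertible.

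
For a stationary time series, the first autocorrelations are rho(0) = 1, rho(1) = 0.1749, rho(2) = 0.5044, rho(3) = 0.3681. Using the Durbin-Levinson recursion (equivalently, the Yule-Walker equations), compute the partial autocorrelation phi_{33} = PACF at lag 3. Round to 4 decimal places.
\phi_{33} = 0.3219

The PACF at lag k is phi_{kk}, the last component of the solution
to the Yule-Walker system G_k phi = r_k where
  (G_k)_{ij} = rho(|i - j|), (r_k)_i = rho(i), i,j = 1..k.
Equivalently, Durbin-Levinson gives phi_{kk} iteratively:
  phi_{11} = rho(1)
  phi_{kk} = [rho(k) - sum_{j=1..k-1} phi_{k-1,j} rho(k-j)]
            / [1 - sum_{j=1..k-1} phi_{k-1,j} rho(j)],
  phi_{k,j} = phi_{k-1,j} - phi_{kk} phi_{k-1,k-j},  j = 1..k-1.
Step k = 1:
  phi_11 = rho(1) = 0.1749.
Step k = 2:
  phi_22 = [rho(2) - phi_11 rho(1)] / [1 - phi_11 rho(1)] = [0.5044 - (0.1749)(0.1749)] / [1 - (0.1749)(0.1749)]
         = 0.47380999 / 0.96940999 = 0.488761.
  Update: phi_21 = phi_11 - phi_22 phi_11 = 0.1749 - (0.488761)(0.1749) = 0.089416.
Step k = 3:
  phi_33 = [rho(3) - phi_21 rho(2) - phi_22 rho(1)] / [1 - phi_21 rho(1) - phi_22 rho(2)]
    numerator   = 0.3681 - (0.089416)(0.5044) - (0.488761)(0.1749) = 0.2375144
    denominator = 1 - (0.089416)(0.1749) - (0.488761)(0.5044) = 0.73783005
  phi_33 = 0.2375144 / 0.73783005 = 0.3219.
Therefore phi_{33} = 0.3219.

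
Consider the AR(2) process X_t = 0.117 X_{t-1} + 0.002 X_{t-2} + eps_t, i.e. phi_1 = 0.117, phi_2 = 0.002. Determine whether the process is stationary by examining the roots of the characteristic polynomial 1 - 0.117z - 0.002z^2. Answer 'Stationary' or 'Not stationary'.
\text{Stationary}

The AR(p) characteristic polynomial is P(z) = 1 - 0.117z - 0.002z^2.
Stationarity requires all roots to lie outside the unit circle, i.e. |z| > 1 for every root.
Set 1 + (-0.117) z + (-0.002) z^2 = 0, i.e. a z^2 + b z + c = 0 with a = -0.002, b = -0.117, c = 1.
Discriminant D = b^2 - 4ac = (-0.117)^2 - 4*(-0.002)*1 = 0.013689 - (-0.008) = 0.021689.
D >= 0, so the roots are real: z = (-b +/- sqrt(D)) / (2a) = (0.117 +/- 0.147272) / (-0.004).
  z_1 = (0.117 + 0.147272) / (-0.004) = -66.068,   |z_1| = 66.068.
  z_2 = (0.117 - 0.147272) / (-0.004) = 7.568,   |z_2| = 7.568.
Moduli of all roots: 66.0680, 7.5680.
All moduli strictly greater than 1? Yes.
Verdict: Stationary.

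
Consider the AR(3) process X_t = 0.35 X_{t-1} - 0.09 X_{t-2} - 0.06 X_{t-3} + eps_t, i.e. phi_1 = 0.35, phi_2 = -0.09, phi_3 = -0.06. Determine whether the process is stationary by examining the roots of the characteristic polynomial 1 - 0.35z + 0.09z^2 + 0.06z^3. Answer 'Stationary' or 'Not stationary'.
\text{Stationary}

The AR(p) characteristic polynomial is P(z) = 1 - 0.35z + 0.09z^2 + 0.06z^3.
Stationarity requires all roots to lie outside the unit circle, i.e. |z| > 1 for every root.
Degree 3: look for a simple real root z0 first, then factor out (1 - z/z0) and solve the remaining quadratic.
Testing z0 = -4: P(-4) = 1 + (-0.35)(-4) + (0.09)(-4)^2 + (0.06)(-4)^3
  = 1 + (1.4) + (1.44) + (-3.84) = 0.  So z_0 = -4 is a root, |z_0| = 4.
Divide out the factor (1 + 0.25 z) = (1 - z/z0) (since 1/z0 = -0.25):
  P(z) = (1 + 0.25 z)(1 + (-0.6) z + (0.24) z^2)
  [check: z-coef -0.6 - (-0.25) = -0.35; z^2-coef 0.24 - (-0.25)(-0.6) = 0.09; z^3-coef -(-0.25)(0.24) = 0.06.]
Remaining roots from the quadratic factor 1 + (-0.6) z + (0.24) z^2:
  Set 1 + (-0.6) z + (0.24) z^2 = 0, i.e. a z^2 + b z + c = 0 with a = 0.24, b = -0.6, c = 1.
  Discriminant D = b^2 - 4ac = (-0.6)^2 - 4*(0.24)*1 = 0.36 - (0.96) = -0.6.
  D < 0, so the roots are the complex-conjugate pair z = (-b +/- i sqrt(-D)) / (2a) = 1.25 +/- 1.6137i.
  For a conjugate pair |z|^2 = z * conj(z) = (product of roots) = c/a = 1/(0.24) = 4.166667, so |z| = sqrt(4.166667) = 2.0412 for both roots.
Moduli of all roots: 4.0000, 2.0412, 2.0412.
All moduli strictly greater than 1? Yes.
Verdict: Stationary.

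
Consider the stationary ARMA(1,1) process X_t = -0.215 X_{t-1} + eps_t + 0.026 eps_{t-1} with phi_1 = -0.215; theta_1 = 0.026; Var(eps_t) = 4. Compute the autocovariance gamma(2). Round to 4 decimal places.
\gamma(2) = 0.1695

Multiply the model equation by X_{t-k} and take expectations. With theta_0 = psi_0 = 1 and psi_j the MA(infinity) weights, this gives
  gamma(k) - sum_i phi_i gamma(k-i) = c_k,
  c_k = sigma^2 * sum_{j=k..q} theta_j psi_{j-k}   (c_k = 0 for k > q),
using gamma(-m) = gamma(m).
psi-weights needed (psi_j = theta_j + sum_i phi_i psi_{j-i}):
  psi_1 = theta_1 + phi_1 = 0.026 + (-0.215) = -0.189
Right-hand sides:
  c_0 = sigma^2 (1 + theta_1 psi_1) = 4 * (1 + (0.026)(-0.189)) = 4 * 0.995086 = 3.980344
  c_1 = sigma^2 theta_1 = 4 * (0.026) = 0.104
  c_2 = 0
Equations for k = 0 and k = 1 (AR order 1):
  gamma(0) = phi_1 gamma(1) + c_0
  gamma(1) = phi_1 gamma(0) + c_1
Substituting the second into the first: gamma(0) (1 - phi_1^2) = c_0 + phi_1 c_1, so
  gamma(0) = (c_0 + phi_1 c_1) / (1 - phi_1^2) = (3.980344 + (-0.215)(0.104)) / (1 - (-0.215)^2) = 3.957984 / 0.953775 = 4.149809.
  gamma(1) = phi_1 gamma(0) + c_1 = (-0.215)(4.149809) + (0.104) = -0.788209.
For k = 2 (> q): gamma(2) = phi_1 gamma(1) = (-0.215)(-0.788209) = 0.169465.
Therefore gamma(2) = 0.1695 (to 4 decimal places).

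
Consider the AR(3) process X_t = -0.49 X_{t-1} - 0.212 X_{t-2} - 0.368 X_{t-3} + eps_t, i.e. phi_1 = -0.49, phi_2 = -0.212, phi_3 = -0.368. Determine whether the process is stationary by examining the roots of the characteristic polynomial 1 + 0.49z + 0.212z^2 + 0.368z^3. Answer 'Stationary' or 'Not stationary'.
\text{Stationary}

The AR(p) characteristic polynomial is P(z) = 1 + 0.49z + 0.212z^2 + 0.368z^3.
Stationarity requires all roots to lie outside the unit circle, i.e. |z| > 1 for every root.
Degree 3: look for a simple real root z0 first, then factor out (1 - z/z0) and solve the remaining quadratic.
Testing z0 = -1.25: P(-1.25) = 1 + (0.49)(-1.25) + (0.212)(-1.25)^2 + (0.368)(-1.25)^3
  = 1 + (-0.6125) + (0.33125) + (-0.71875) = 0.  So z_0 = -1.25 is a root, |z_0| = 1.25.
Divide out the factor (1 + 0.8 z) = (1 - z/z0) (since 1/z0 = -0.8):
  P(z) = (1 + 0.8 z)(1 + (-0.31) z + (0.46) z^2)
  [check: z-coef -0.31 - (-0.8) = 0.49; z^2-coef 0.46 - (-0.8)(-0.31) = 0.212; z^3-coef -(-0.8)(0.46) = 0.368.]
Remaining roots from the quadratic factor 1 + (-0.31) z + (0.46) z^2:
  Set 1 + (-0.31) z + (0.46) z^2 = 0, i.e. a z^2 + b z + c = 0 with a = 0.46, b = -0.31, c = 1.
  Discriminant D = b^2 - 4ac = (-0.31)^2 - 4*(0.46)*1 = 0.0961 - (1.84) = -1.7439.
  D < 0, so the roots are the complex-conjugate pair z = (-b +/- i sqrt(-D)) / (2a) = 0.337 +/- 1.4354i.
  For a conjugate pair |z|^2 = z * conj(z) = (product of roots) = c/a = 1/(0.46) = 2.173913, so |z| = sqrt(2.173913) = 1.4744 for both roots.
Moduli of all roots: 1.2500, 1.4744, 1.4744.
All moduli strictly greater than 1? Yes.
Verdict: Stationary.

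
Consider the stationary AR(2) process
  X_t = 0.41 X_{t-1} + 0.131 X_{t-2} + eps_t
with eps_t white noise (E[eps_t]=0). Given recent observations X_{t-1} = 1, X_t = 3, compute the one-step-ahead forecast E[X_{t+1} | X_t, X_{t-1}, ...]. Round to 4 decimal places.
E[X_{t+1} \mid \mathcal F_t] = 1.3610

For an AR(p) model X_t = c + sum_i phi_i X_{t-i} + eps_t, the
one-step-ahead conditional mean is
  E[X_{t+1} | X_t, ...] = c + sum_i phi_i X_{t+1-i}.
Substitute known values:
  E[X_{t+1} | ...] = (0.41) * (3) + (0.131) * (1)
                   = 1.3610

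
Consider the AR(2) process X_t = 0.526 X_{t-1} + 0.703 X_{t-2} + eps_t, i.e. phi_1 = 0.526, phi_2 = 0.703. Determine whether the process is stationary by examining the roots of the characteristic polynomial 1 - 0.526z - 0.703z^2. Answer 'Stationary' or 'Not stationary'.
\text{Not stationary}

The AR(p) characteristic polynomial is P(z) = 1 - 0.526z - 0.703z^2.
Stationarity requires all roots to lie outside the unit circle, i.e. |z| > 1 for every root.
Set 1 + (-0.526) z + (-0.703) z^2 = 0, i.e. a z^2 + b z + c = 0 with a = -0.703, b = -0.526, c = 1.
Discriminant D = b^2 - 4ac = (-0.526)^2 - 4*(-0.703)*1 = 0.276676 - (-2.812) = 3.088676.
D >= 0, so the roots are real: z = (-b +/- sqrt(D)) / (2a) = (0.526 +/- 1.757463) / (-1.406).
  z_1 = (0.526 + 1.757463) / (-1.406) = -1.6241,   |z_1| = 1.6241.
  z_2 = (0.526 - 1.757463) / (-1.406) = 0.8759,   |z_2| = 0.8759.
Moduli of all roots: 1.6241, 0.8759.
All moduli strictly greater than 1? No.
Verdict: Not stationary.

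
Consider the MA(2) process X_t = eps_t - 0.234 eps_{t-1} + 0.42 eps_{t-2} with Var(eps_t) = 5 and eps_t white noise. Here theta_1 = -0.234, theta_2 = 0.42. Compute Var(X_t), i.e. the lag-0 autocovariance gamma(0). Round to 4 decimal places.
\gamma(0) = 6.1558

For an MA(q) process X_t = eps_t + sum_i theta_i eps_{t-i} with
Var(eps_t) = sigma^2, the variance is
  gamma(0) = sigma^2 * (1 + sum_i theta_i^2).
  sum_i theta_i^2 = (-0.234)^2 + (0.42)^2 = 0.054756 + 0.1764 = 0.231156.
  gamma(0) = 5 * (1 + 0.231156) = 5 * 1.231156 = 6.15578, which rounds to 6.1558.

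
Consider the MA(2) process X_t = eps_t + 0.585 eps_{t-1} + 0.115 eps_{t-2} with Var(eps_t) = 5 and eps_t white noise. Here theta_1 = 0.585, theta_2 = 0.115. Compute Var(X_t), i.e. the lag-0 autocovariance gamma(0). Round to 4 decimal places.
\gamma(0) = 6.7773

For an MA(q) process X_t = eps_t + sum_i theta_i eps_{t-i} with
Var(eps_t) = sigma^2, the variance is
  gamma(0) = sigma^2 * (1 + sum_i theta_i^2).
  sum_i theta_i^2 = (0.585)^2 + (0.115)^2 = 0.342225 + 0.013225 = 0.35545.
  gamma(0) = 5 * (1 + 0.35545) = 5 * 1.35545 = 6.77725, which rounds to 6.7773.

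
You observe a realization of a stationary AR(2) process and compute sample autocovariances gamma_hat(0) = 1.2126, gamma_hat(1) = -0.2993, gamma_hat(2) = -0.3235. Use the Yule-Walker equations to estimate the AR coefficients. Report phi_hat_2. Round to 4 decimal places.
\hat\phi_{2} = -0.3490

The Yule-Walker equations for an AR(p) process read, in matrix form,
  Gamma_p phi = r_p,   with   (Gamma_p)_{ij} = gamma(|i - j|),
                       (r_p)_i = gamma(i),   i,j = 1..p.
Substitute the sample gammas (Toeplitz matrix and right-hand side of size 2):
  Gamma_p = [[1.2126, -0.2993], [-0.2993, 1.2126]]
  r_p     = [-0.2993, -0.3235]
Written out:
  1.2126 phi_1 - 0.2993 phi_2 = -0.2993
  -0.2993 phi_1 + 1.2126 phi_2 = -0.3235
Solve by Cramer's rule:
  det = gamma(0)^2 - gamma(1)^2 = (1.2126)^2 - (-0.2993)^2 = 1.47039876 - 0.08958049 = 1.38081827
  phi_hat_1 = [gamma(1) gamma(0) - gamma(1) gamma(2)] / det = [(-0.2993)(1.2126) - (-0.2993)(-0.3235)] / 1.38081827 = -0.45975473 / 1.38081827 = -0.333
  phi_hat_2 = [gamma(0) gamma(2) - gamma(1)^2] / det = [(1.2126)(-0.3235) - (-0.2993)^2] / 1.38081827 = -0.48185659 / 1.38081827 = -0.349
So phi_hat = [-0.3330, -0.3490].
Therefore phi_hat_2 = -0.3490.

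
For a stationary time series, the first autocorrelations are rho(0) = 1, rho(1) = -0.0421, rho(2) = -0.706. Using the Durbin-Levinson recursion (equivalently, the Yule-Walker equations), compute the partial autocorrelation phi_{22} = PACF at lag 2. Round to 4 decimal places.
\phi_{22} = -0.7090

The PACF at lag k is phi_{kk}, the last component of the solution
to the Yule-Walker system G_k phi = r_k where
  (G_k)_{ij} = rho(|i - j|), (r_k)_i = rho(i), i,j = 1..k.
Equivalently, Durbin-Levinson gives phi_{kk} iteratively:
  phi_{11} = rho(1)
  phi_{kk} = [rho(k) - sum_{j=1..k-1} phi_{k-1,j} rho(k-j)]
            / [1 - sum_{j=1..k-1} phi_{k-1,j} rho(j)],
  phi_{k,j} = phi_{k-1,j} - phi_{kk} phi_{k-1,k-j},  j = 1..k-1.
Step k = 1:
  phi_11 = rho(1) = -0.0421.
Step k = 2:
  phi_22 = [rho(2) - phi_11 rho(1)] / [1 - phi_11 rho(1)] = [-0.706 - (-0.0421)(-0.0421)] / [1 - (-0.0421)(-0.0421)]
         = -0.70777241 / 0.99822759 = -0.709.
Therefore phi_{22} = -0.7090.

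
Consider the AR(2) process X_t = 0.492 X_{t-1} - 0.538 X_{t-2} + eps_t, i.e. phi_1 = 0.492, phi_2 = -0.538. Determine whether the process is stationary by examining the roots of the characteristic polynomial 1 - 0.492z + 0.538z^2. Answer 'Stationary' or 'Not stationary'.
\text{Stationary}

The AR(p) characteristic polynomial is P(z) = 1 - 0.492z + 0.538z^2.
Stationarity requires all roots to lie outside the unit circle, i.e. |z| > 1 for every root.
Set 1 + (-0.492) z + (0.538) z^2 = 0, i.e. a z^2 + b z + c = 0 with a = 0.538, b = -0.492, c = 1.
Discriminant D = b^2 - 4ac = (-0.492)^2 - 4*(0.538)*1 = 0.242064 - (2.152) = -1.909936.
D < 0, so the roots are the complex-conjugate pair z = (-b +/- i sqrt(-D)) / (2a) = 0.4572 +/- 1.2844i.
For a conjugate pair |z|^2 = z * conj(z) = (product of roots) = c/a = 1/(0.538) = 1.858736, so |z| = sqrt(1.858736) = 1.3634 for both roots.
Moduli of all roots: 1.3634, 1.3634.
All moduli strictly greater than 1? Yes.
Verdict: Stationary.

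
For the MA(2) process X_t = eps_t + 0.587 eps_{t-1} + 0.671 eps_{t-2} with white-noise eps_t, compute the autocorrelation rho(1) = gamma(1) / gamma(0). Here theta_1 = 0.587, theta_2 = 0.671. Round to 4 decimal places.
\rho(1) = 0.5465

For an MA(q) process with theta_0 = 1, the autocovariance is
  gamma(k) = sigma^2 * sum_{i=0..q-k} theta_i * theta_{i+k},
and rho(k) = gamma(k) / gamma(0). Sigma^2 cancels.
  numerator   = (1)*(0.587) + (0.587)*(0.671) = 0.980877.
  denominator = (1)^2 + (0.587)^2 + (0.671)^2 = 1.79481.
  rho(1) = 0.980877 / 1.79481 = 0.5465.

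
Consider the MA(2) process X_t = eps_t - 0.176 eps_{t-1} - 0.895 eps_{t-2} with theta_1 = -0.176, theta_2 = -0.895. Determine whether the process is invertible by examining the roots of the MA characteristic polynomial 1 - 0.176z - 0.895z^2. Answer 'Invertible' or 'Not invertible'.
\text{Not invertible}

The MA(q) characteristic polynomial is P(z) = 1 - 0.176z - 0.895z^2.
Invertibility requires all roots to lie outside the unit circle, i.e. |z| > 1 for every root.
Set 1 + (-0.176) z + (-0.895) z^2 = 0, i.e. a z^2 + b z + c = 0 with a = -0.895, b = -0.176, c = 1.
Discriminant D = b^2 - 4ac = (-0.176)^2 - 4*(-0.895)*1 = 0.030976 - (-3.58) = 3.610976.
D >= 0, so the roots are real: z = (-b +/- sqrt(D)) / (2a) = (0.176 +/- 1.900257) / (-1.79).
  z_1 = (0.176 + 1.900257) / (-1.79) = -1.1599,   |z_1| = 1.1599.
  z_2 = (0.176 - 1.900257) / (-1.79) = 0.9633,   |z_2| = 0.9633.
Moduli of all roots: 1.1599, 0.9633.
All moduli strictly greater than 1? No.
Verdict: Not invertible.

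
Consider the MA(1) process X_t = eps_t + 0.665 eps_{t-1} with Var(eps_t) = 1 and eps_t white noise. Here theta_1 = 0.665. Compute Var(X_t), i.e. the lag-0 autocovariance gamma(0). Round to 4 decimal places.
\gamma(0) = 1.4422

For an MA(q) process X_t = eps_t + sum_i theta_i eps_{t-i} with
Var(eps_t) = sigma^2, the variance is
  gamma(0) = sigma^2 * (1 + sum_i theta_i^2).
  sum_i theta_i^2 = (0.665)^2 = 0.442225.
  gamma(0) = 1 * (1 + 0.442225) = 1 * 1.442225 = 1.442225, which rounds to 1.4422.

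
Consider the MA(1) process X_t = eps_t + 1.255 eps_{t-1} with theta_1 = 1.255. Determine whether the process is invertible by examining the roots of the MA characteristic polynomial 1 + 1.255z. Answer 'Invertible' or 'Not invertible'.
\text{Not invertible}

The MA(q) characteristic polynomial is P(z) = 1 + 1.255z.
Invertibility requires all roots to lie outside the unit circle, i.e. |z| > 1 for every root.
This is linear in z: 1 + (1.255) z = 0  =>  z = -1/(1.255) = -0.796813,  |z| = 0.796813.
Moduli of all roots: 0.7968.
All moduli strictly greater than 1? No.
Verdict: Not invertible.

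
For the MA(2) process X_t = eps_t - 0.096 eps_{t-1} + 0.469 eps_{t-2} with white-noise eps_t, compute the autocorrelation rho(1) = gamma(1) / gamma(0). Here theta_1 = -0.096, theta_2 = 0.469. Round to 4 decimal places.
\rho(1) = -0.1147

For an MA(q) process with theta_0 = 1, the autocovariance is
  gamma(k) = sigma^2 * sum_{i=0..q-k} theta_i * theta_{i+k},
and rho(k) = gamma(k) / gamma(0). Sigma^2 cancels.
  numerator   = (1)*(-0.096) + (-0.096)*(0.469) = -0.141024.
  denominator = (1)^2 + (-0.096)^2 + (0.469)^2 = 1.229177.
  rho(1) = -0.141024 / 1.229177 = -0.1147.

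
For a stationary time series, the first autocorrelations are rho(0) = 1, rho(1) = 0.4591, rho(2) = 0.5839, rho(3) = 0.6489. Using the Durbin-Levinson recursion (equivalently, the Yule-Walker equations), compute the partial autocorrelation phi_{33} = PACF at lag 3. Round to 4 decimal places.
\phi_{33} = 0.4741

The PACF at lag k is phi_{kk}, the last component of the solution
to the Yule-Walker system G_k phi = r_k where
  (G_k)_{ij} = rho(|i - j|), (r_k)_i = rho(i), i,j = 1..k.
Equivalently, Durbin-Levinson gives phi_{kk} iteratively:
  phi_{11} = rho(1)
  phi_{kk} = [rho(k) - sum_{j=1..k-1} phi_{k-1,j} rho(k-j)]
            / [1 - sum_{j=1..k-1} phi_{k-1,j} rho(j)],
  phi_{k,j} = phi_{k-1,j} - phi_{kk} phi_{k-1,k-j},  j = 1..k-1.
Step k = 1:
  phi_11 = rho(1) = 0.4591.
Step k = 2:
  phi_22 = [rho(2) - phi_11 rho(1)] / [1 - phi_11 rho(1)] = [0.5839 - (0.4591)(0.4591)] / [1 - (0.4591)(0.4591)]
         = 0.37312719 / 0.78922719 = 0.472775.
  Update: phi_21 = phi_11 - phi_22 phi_11 = 0.4591 - (0.472775)(0.4591) = 0.242049.
Step k = 3:
  phi_33 = [rho(3) - phi_21 rho(2) - phi_22 rho(1)] / [1 - phi_21 rho(1) - phi_22 rho(2)]
    numerator   = 0.6489 - (0.242049)(0.5839) - (0.472775)(0.4591) = 0.29051651
    denominator = 1 - (0.242049)(0.4591) - (0.472775)(0.5839) = 0.61282184
  phi_33 = 0.29051651 / 0.61282184 = 0.4741.
Therefore phi_{33} = 0.4741.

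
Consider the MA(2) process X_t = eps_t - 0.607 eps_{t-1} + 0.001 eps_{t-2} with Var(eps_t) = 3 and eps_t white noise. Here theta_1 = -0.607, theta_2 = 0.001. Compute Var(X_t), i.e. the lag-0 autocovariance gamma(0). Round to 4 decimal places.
\gamma(0) = 4.1054

For an MA(q) process X_t = eps_t + sum_i theta_i eps_{t-i} with
Var(eps_t) = sigma^2, the variance is
  gamma(0) = sigma^2 * (1 + sum_i theta_i^2).
  sum_i theta_i^2 = (-0.607)^2 + (0.001)^2 = 0.368449 + 0.000001 = 0.36845.
  gamma(0) = 3 * (1 + 0.36845) = 3 * 1.36845 = 4.10535, which rounds to 4.1054.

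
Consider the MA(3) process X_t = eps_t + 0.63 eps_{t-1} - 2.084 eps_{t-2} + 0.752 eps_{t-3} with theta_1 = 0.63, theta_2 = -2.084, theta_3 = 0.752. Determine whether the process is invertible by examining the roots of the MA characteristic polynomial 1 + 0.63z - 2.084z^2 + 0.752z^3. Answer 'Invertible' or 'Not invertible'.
\text{Not invertible}

The MA(q) characteristic polynomial is P(z) = 1 + 0.63z - 2.084z^2 + 0.752z^3.
Invertibility requires all roots to lie outside the unit circle, i.e. |z| > 1 for every root.
Degree 3: look for a simple real root z0 first, then factor out (1 - z/z0) and solve the remaining quadratic.
Testing z0 = 1.25: P(1.25) = 1 + (0.63)(1.25) + (-2.084)(1.25)^2 + (0.752)(1.25)^3
  = 1 + (0.7875) + (-3.25625) + (1.46875) = 0.  So z_0 = 1.25 is a root, |z_0| = 1.25.
Divide out the factor (1 - 0.8 z) = (1 - z/z0) (since 1/z0 = 0.8):
  P(z) = (1 - 0.8 z)(1 + (1.43) z + (-0.94) z^2)
  [check: z-coef 1.43 - (0.8) = 0.63; z^2-coef -0.94 - (0.8)(1.43) = -2.084; z^3-coef -(0.8)(-0.94) = 0.752.]
Remaining roots from the quadratic factor 1 + (1.43) z + (-0.94) z^2:
  Set 1 + (1.43) z + (-0.94) z^2 = 0, i.e. a z^2 + b z + c = 0 with a = -0.94, b = 1.43, c = 1.
  Discriminant D = b^2 - 4ac = (1.43)^2 - 4*(-0.94)*1 = 2.0449 - (-3.76) = 5.8049.
  D >= 0, so the roots are real: z = (-b +/- sqrt(D)) / (2a) = (-1.43 +/- 2.409336) / (-1.88).
    z_1 = (-1.43 + 2.409336) / (-1.88) = -0.5209,   |z_1| = 0.5209.
    z_2 = (-1.43 - 2.409336) / (-1.88) = 2.0422,   |z_2| = 2.0422.
Moduli of all roots: 1.2500, 0.5209, 2.0422.
All moduli strictly greater than 1? No.
Verdict: Not invertible.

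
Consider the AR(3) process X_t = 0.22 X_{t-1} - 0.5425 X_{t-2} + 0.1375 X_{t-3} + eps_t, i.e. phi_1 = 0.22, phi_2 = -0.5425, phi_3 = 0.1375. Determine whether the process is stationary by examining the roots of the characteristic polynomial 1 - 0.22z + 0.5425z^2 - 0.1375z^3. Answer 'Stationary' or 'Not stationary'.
\text{Stationary}

The AR(p) characteristic polynomial is P(z) = 1 - 0.22z + 0.5425z^2 - 0.1375z^3.
Stationarity requires all roots to lie outside the unit circle, i.e. |z| > 1 for every root.
Degree 3: look for a simple real root z0 first, then factor out (1 - z/z0) and solve the remaining quadratic.
Testing z0 = 4: P(4) = 1 + (-0.22)(4) + (0.5425)(4)^2 + (-0.1375)(4)^3
  = 1 + (-0.88) + (8.68) + (-8.8) = 0.  So z_0 = 4 is a root, |z_0| = 4.
Divide out the factor (1 - 0.25 z) = (1 - z/z0) (since 1/z0 = 0.25):
  P(z) = (1 - 0.25 z)(1 + (0.03) z + (0.55) z^2)
  [check: z-coef 0.03 - (0.25) = -0.22; z^2-coef 0.55 - (0.25)(0.03) = 0.5425; z^3-coef -(0.25)(0.55) = -0.1375.]
Remaining roots from the quadratic factor 1 + (0.03) z + (0.55) z^2:
  Set 1 + (0.03) z + (0.55) z^2 = 0, i.e. a z^2 + b z + c = 0 with a = 0.55, b = 0.03, c = 1.
  Discriminant D = b^2 - 4ac = (0.03)^2 - 4*(0.55)*1 = 0.0009 - (2.2) = -2.1991.
  D < 0, so the roots are the complex-conjugate pair z = (-b +/- i sqrt(-D)) / (2a) = -0.0273 +/- 1.3481i.
  For a conjugate pair |z|^2 = z * conj(z) = (product of roots) = c/a = 1/(0.55) = 1.818182, so |z| = sqrt(1.818182) = 1.3484 for both roots.
Moduli of all roots: 4.0000, 1.3484, 1.3484.
All moduli strictly greater than 1? Yes.
Verdict: Stationary.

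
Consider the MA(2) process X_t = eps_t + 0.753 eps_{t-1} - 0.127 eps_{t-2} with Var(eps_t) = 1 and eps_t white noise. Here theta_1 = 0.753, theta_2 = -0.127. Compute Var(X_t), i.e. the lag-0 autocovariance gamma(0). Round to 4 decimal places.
\gamma(0) = 1.5831

For an MA(q) process X_t = eps_t + sum_i theta_i eps_{t-i} with
Var(eps_t) = sigma^2, the variance is
  gamma(0) = sigma^2 * (1 + sum_i theta_i^2).
  sum_i theta_i^2 = (0.753)^2 + (-0.127)^2 = 0.567009 + 0.016129 = 0.583138.
  gamma(0) = 1 * (1 + 0.583138) = 1 * 1.583138 = 1.583138, which rounds to 1.5831.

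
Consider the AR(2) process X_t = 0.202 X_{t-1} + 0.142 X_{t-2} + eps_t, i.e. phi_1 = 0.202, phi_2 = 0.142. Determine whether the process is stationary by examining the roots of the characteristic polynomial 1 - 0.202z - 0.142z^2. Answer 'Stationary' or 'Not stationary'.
\text{Stationary}

The AR(p) characteristic polynomial is P(z) = 1 - 0.202z - 0.142z^2.
Stationarity requires all roots to lie outside the unit circle, i.e. |z| > 1 for every root.
Set 1 + (-0.202) z + (-0.142) z^2 = 0, i.e. a z^2 + b z + c = 0 with a = -0.142, b = -0.202, c = 1.
Discriminant D = b^2 - 4ac = (-0.202)^2 - 4*(-0.142)*1 = 0.040804 - (-0.568) = 0.608804.
D >= 0, so the roots are real: z = (-b +/- sqrt(D)) / (2a) = (0.202 +/- 0.780259) / (-0.284).
  z_1 = (0.202 + 0.780259) / (-0.284) = -3.4587,   |z_1| = 3.4587.
  z_2 = (0.202 - 0.780259) / (-0.284) = 2.0361,   |z_2| = 2.0361.
Moduli of all roots: 3.4587, 2.0361.
All moduli strictly greater than 1? Yes.
Verdict: Stationary.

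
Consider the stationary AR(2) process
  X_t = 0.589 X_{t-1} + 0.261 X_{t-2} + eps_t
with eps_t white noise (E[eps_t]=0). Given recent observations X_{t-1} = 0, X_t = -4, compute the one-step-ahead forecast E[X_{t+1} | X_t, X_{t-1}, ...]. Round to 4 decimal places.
E[X_{t+1} \mid \mathcal F_t] = -2.3560

For an AR(p) model X_t = c + sum_i phi_i X_{t-i} + eps_t, the
one-step-ahead conditional mean is
  E[X_{t+1} | X_t, ...] = c + sum_i phi_i X_{t+1-i}.
Substitute known values:
  E[X_{t+1} | ...] = (0.589) * (-4) + (0.261) * (0)
                   = -2.3560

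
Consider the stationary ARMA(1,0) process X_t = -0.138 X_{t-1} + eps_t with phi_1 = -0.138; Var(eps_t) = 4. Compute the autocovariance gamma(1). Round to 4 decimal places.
\gamma(1) = -0.5627

Multiply the model equation by X_{t-k} and take expectations. With theta_0 = psi_0 = 1 and psi_j the MA(infinity) weights, this gives
  gamma(k) - sum_i phi_i gamma(k-i) = c_k,
  c_k = sigma^2 * sum_{j=k..q} theta_j psi_{j-k}   (c_k = 0 for k > q),
using gamma(-m) = gamma(m).
Pure AR (q = 0): c_0 = sigma^2 = 4, c_k = 0 for k >= 1.
Equations for k = 0 and k = 1 (AR order 1):
  gamma(0) = phi_1 gamma(1) + c_0
  gamma(1) = phi_1 gamma(0) + c_1
Substituting the second into the first: gamma(0) (1 - phi_1^2) = c_0 + phi_1 c_1, so
  gamma(0) = c_0 / (1 - phi_1^2) = 4 / (1 - (-0.138)^2) = 4 / 0.980956 = 4.077655.
  gamma(1) = phi_1 gamma(0) = (-0.138)(4.077655) = -0.562716.
Therefore gamma(1) = -0.5627 (to 4 decimal places).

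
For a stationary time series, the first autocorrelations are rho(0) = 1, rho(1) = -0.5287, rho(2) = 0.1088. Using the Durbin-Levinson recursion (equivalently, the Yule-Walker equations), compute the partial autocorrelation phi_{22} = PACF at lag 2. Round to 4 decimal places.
\phi_{22} = -0.2370

The PACF at lag k is phi_{kk}, the last component of the solution
to the Yule-Walker system G_k phi = r_k where
  (G_k)_{ij} = rho(|i - j|), (r_k)_i = rho(i), i,j = 1..k.
Equivalently, Durbin-Levinson gives phi_{kk} iteratively:
  phi_{11} = rho(1)
  phi_{kk} = [rho(k) - sum_{j=1..k-1} phi_{k-1,j} rho(k-j)]
            / [1 - sum_{j=1..k-1} phi_{k-1,j} rho(j)],
  phi_{k,j} = phi_{k-1,j} - phi_{kk} phi_{k-1,k-j},  j = 1..k-1.
Step k = 1:
  phi_11 = rho(1) = -0.5287.
Step k = 2:
  phi_22 = [rho(2) - phi_11 rho(1)] / [1 - phi_11 rho(1)] = [0.1088 - (-0.5287)(-0.5287)] / [1 - (-0.5287)(-0.5287)]
         = -0.17072369 / 0.72047631 = -0.237.
Therefore phi_{22} = -0.2370.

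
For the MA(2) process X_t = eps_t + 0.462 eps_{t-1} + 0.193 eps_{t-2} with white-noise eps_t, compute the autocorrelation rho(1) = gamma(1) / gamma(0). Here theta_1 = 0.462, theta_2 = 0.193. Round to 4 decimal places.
\rho(1) = 0.4407

For an MA(q) process with theta_0 = 1, the autocovariance is
  gamma(k) = sigma^2 * sum_{i=0..q-k} theta_i * theta_{i+k},
and rho(k) = gamma(k) / gamma(0). Sigma^2 cancels.
  numerator   = (1)*(0.462) + (0.462)*(0.193) = 0.551166.
  denominator = (1)^2 + (0.462)^2 + (0.193)^2 = 1.250693.
  rho(1) = 0.551166 / 1.250693 = 0.4407.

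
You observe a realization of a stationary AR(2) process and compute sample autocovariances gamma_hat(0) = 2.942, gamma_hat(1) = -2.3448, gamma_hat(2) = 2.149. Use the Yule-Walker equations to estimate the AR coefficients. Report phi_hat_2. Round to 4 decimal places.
\hat\phi_{2} = 0.2611

The Yule-Walker equations for an AR(p) process read, in matrix form,
  Gamma_p phi = r_p,   with   (Gamma_p)_{ij} = gamma(|i - j|),
                       (r_p)_i = gamma(i),   i,j = 1..p.
Substitute the sample gammas (Toeplitz matrix and right-hand side of size 2):
  Gamma_p = [[2.942, -2.3448], [-2.3448, 2.942]]
  r_p     = [-2.3448, 2.149]
Written out:
  2.942 phi_1 - 2.3448 phi_2 = -2.3448
  -2.3448 phi_1 + 2.942 phi_2 = 2.149
Solve by Cramer's rule:
  det = gamma(0)^2 - gamma(1)^2 = (2.942)^2 - (-2.3448)^2 = 8.655364 - 5.49808704 = 3.15727696
  phi_hat_1 = [gamma(1) gamma(0) - gamma(1) gamma(2)] / det = [(-2.3448)(2.942) - (-2.3448)(2.149)] / 3.15727696 = -1.8594264 / 3.15727696 = -0.5889
  phi_hat_2 = [gamma(0) gamma(2) - gamma(1)^2] / det = [(2.942)(2.149) - (-2.3448)^2] / 3.15727696 = 0.82427096 / 3.15727696 = 0.2611
So phi_hat = [-0.5889, 0.2611].
Therefore phi_hat_2 = 0.2611.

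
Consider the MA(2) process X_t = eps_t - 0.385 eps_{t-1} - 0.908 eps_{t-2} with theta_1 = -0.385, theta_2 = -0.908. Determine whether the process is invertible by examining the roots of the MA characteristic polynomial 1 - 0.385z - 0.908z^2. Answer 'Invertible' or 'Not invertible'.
\text{Not invertible}

The MA(q) characteristic polynomial is P(z) = 1 - 0.385z - 0.908z^2.
Invertibility requires all roots to lie outside the unit circle, i.e. |z| > 1 for every root.
Set 1 + (-0.385) z + (-0.908) z^2 = 0, i.e. a z^2 + b z + c = 0 with a = -0.908, b = -0.385, c = 1.
Discriminant D = b^2 - 4ac = (-0.385)^2 - 4*(-0.908)*1 = 0.148225 - (-3.632) = 3.780225.
D >= 0, so the roots are real: z = (-b +/- sqrt(D)) / (2a) = (0.385 +/- 1.94428) / (-1.816).
  z_1 = (0.385 + 1.94428) / (-1.816) = -1.2826,   |z_1| = 1.2826.
  z_2 = (0.385 - 1.94428) / (-1.816) = 0.8586,   |z_2| = 0.8586.
Moduli of all roots: 1.2826, 0.8586.
All moduli strictly greater than 1? No.
Verdict: Not invertible.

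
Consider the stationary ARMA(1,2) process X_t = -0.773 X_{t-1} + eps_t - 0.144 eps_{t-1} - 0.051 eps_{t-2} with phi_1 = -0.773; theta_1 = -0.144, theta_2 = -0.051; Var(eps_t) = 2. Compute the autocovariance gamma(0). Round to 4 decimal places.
\gamma(0) = 5.8323

Multiply the model equation by X_{t-k} and take expectations. With theta_0 = psi_0 = 1 and psi_j the MA(infinity) weights, this gives
  gamma(k) - sum_i phi_i gamma(k-i) = c_k,
  c_k = sigma^2 * sum_{j=k..q} theta_j psi_{j-k}   (c_k = 0 for k > q),
using gamma(-m) = gamma(m).
psi-weights needed (psi_j = theta_j + sum_i phi_i psi_{j-i}):
  psi_1 = theta_1 + phi_1 = -0.144 + (-0.773) = -0.917
  psi_2 = theta_2 + phi_1 psi_1 = -0.051 + (-0.773)(-0.917) = 0.657841
Right-hand sides:
  c_0 = sigma^2 (1 + theta_1 psi_1 + theta_2 psi_2) = 2 * (1 + (-0.144)(-0.917) + (-0.051)(0.657841)) = 2 * 1.098498 = 2.196996
  c_1 = sigma^2 (theta_1 + theta_2 psi_1) = 2 * (-0.144 + (-0.051)(-0.917)) = -0.194466
  c_2 = sigma^2 theta_2 = 2 * (-0.051) = -0.102
Equations for k = 0 and k = 1 (AR order 1):
  gamma(0) = phi_1 gamma(1) + c_0
  gamma(1) = phi_1 gamma(0) + c_1
Substituting the second into the first: gamma(0) (1 - phi_1^2) = c_0 + phi_1 c_1, so
  gamma(0) = (c_0 + phi_1 c_1) / (1 - phi_1^2) = (2.196996 + (-0.773)(-0.194466)) / (1 - (-0.773)^2) = 2.347318 / 0.402471 = 5.832267.
Therefore gamma(0) = 5.8323 (to 4 decimal places).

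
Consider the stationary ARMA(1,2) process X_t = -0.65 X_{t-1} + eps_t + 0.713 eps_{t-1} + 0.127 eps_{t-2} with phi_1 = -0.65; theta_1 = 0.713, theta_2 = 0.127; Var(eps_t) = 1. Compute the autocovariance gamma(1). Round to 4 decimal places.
\gamma(1) = 0.0601

Multiply the model equation by X_{t-k} and take expectations. With theta_0 = psi_0 = 1 and psi_j the MA(infinity) weights, this gives
  gamma(k) - sum_i phi_i gamma(k-i) = c_k,
  c_k = sigma^2 * sum_{j=k..q} theta_j psi_{j-k}   (c_k = 0 for k > q),
using gamma(-m) = gamma(m).
psi-weights needed (psi_j = theta_j + sum_i phi_i psi_{j-i}):
  psi_1 = theta_1 + phi_1 = 0.713 + (-0.65) = 0.063
  psi_2 = theta_2 + phi_1 psi_1 = 0.127 + (-0.65)(0.063) = 0.08605
Right-hand sides:
  c_0 = sigma^2 (1 + theta_1 psi_1 + theta_2 psi_2) = 1 * (1 + (0.713)(0.063) + (0.127)(0.08605)) = 1 * 1.055847 = 1.055847
  c_1 = sigma^2 (theta_1 + theta_2 psi_1) = 1 * (0.713 + (0.127)(0.063)) = 0.721001
  c_2 = sigma^2 theta_2 = 1 * (0.127) = 0.127
Equations for k = 0 and k = 1 (AR order 1):
  gamma(0) = phi_1 gamma(1) + c_0
  gamma(1) = phi_1 gamma(0) + c_1
Substituting the second into the first: gamma(0) (1 - phi_1^2) = c_0 + phi_1 c_1, so
  gamma(0) = (c_0 + phi_1 c_1) / (1 - phi_1^2) = (1.055847 + (-0.65)(0.721001)) / (1 - (-0.65)^2) = 0.587197 / 0.5775 = 1.016791.
  gamma(1) = phi_1 gamma(0) + c_1 = (-0.65)(1.016791) + (0.721001) = 0.060087.
Therefore gamma(1) = 0.0601 (to 4 decimal places).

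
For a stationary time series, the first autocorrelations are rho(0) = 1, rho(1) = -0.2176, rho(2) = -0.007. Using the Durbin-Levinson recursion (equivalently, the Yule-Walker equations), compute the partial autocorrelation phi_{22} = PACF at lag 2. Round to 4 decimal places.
\phi_{22} = -0.0571

The PACF at lag k is phi_{kk}, the last component of the solution
to the Yule-Walker system G_k phi = r_k where
  (G_k)_{ij} = rho(|i - j|), (r_k)_i = rho(i), i,j = 1..k.
Equivalently, Durbin-Levinson gives phi_{kk} iteratively:
  phi_{11} = rho(1)
  phi_{kk} = [rho(k) - sum_{j=1..k-1} phi_{k-1,j} rho(k-j)]
            / [1 - sum_{j=1..k-1} phi_{k-1,j} rho(j)],
  phi_{k,j} = phi_{k-1,j} - phi_{kk} phi_{k-1,k-j},  j = 1..k-1.
Step k = 1:
  phi_11 = rho(1) = -0.2176.
Step k = 2:
  phi_22 = [rho(2) - phi_11 rho(1)] / [1 - phi_11 rho(1)] = [-0.007 - (-0.2176)(-0.2176)] / [1 - (-0.2176)(-0.2176)]
         = -0.05434976 / 0.95265024 = -0.0571.
Therefore phi_{22} = -0.0571.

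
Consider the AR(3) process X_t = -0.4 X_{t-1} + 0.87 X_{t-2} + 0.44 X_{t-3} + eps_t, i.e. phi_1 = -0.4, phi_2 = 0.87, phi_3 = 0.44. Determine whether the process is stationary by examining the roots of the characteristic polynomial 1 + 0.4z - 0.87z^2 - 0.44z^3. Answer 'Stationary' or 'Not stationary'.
\text{Stationary}

The AR(p) characteristic polynomial is P(z) = 1 + 0.4z - 0.87z^2 - 0.44z^3.
Stationarity requires all roots to lie outside the unit circle, i.e. |z| > 1 for every root.
Degree 3: look for a simple real root z0 first, then factor out (1 - z/z0) and solve the remaining quadratic.
Testing z0 = -1.25: P(-1.25) = 1 + (0.4)(-1.25) + (-0.87)(-1.25)^2 + (-0.44)(-1.25)^3
  = 1 + (-0.5) + (-1.359375) + (0.859375) = 0.  So z_0 = -1.25 is a root, |z_0| = 1.25.
Divide out the factor (1 + 0.8 z) = (1 - z/z0) (since 1/z0 = -0.8):
  P(z) = (1 + 0.8 z)(1 + (-0.4) z + (-0.55) z^2)
  [check: z-coef -0.4 - (-0.8) = 0.4; z^2-coef -0.55 - (-0.8)(-0.4) = -0.87; z^3-coef -(-0.8)(-0.55) = -0.44.]
Remaining roots from the quadratic factor 1 + (-0.4) z + (-0.55) z^2:
  Set 1 + (-0.4) z + (-0.55) z^2 = 0, i.e. a z^2 + b z + c = 0 with a = -0.55, b = -0.4, c = 1.
  Discriminant D = b^2 - 4ac = (-0.4)^2 - 4*(-0.55)*1 = 0.16 - (-2.2) = 2.36.
  D >= 0, so the roots are real: z = (-b +/- sqrt(D)) / (2a) = (0.4 +/- 1.536229) / (-1.1).
    z_1 = (0.4 + 1.536229) / (-1.1) = -1.7602,   |z_1| = 1.7602.
    z_2 = (0.4 - 1.536229) / (-1.1) = 1.0329,   |z_2| = 1.0329.
Moduli of all roots: 1.2500, 1.7602, 1.0329.
All moduli strictly greater than 1? Yes.
Verdict: Stationary.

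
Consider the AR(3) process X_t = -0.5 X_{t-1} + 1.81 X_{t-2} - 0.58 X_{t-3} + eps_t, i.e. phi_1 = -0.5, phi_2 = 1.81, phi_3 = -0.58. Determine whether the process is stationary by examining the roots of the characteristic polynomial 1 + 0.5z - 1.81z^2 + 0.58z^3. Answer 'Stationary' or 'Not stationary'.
\text{Not stationary}

The AR(p) characteristic polynomial is P(z) = 1 + 0.5z - 1.81z^2 + 0.58z^3.
Stationarity requires all roots to lie outside the unit circle, i.e. |z| > 1 for every root.
Degree 3: look for a simple real root z0 first, then factor out (1 - z/z0) and solve the remaining quadratic.
Testing z0 = 2.5: P(2.5) = 1 + (0.5)(2.5) + (-1.81)(2.5)^2 + (0.58)(2.5)^3
  = 1 + (1.25) + (-11.3125) + (9.0625) = 0.  So z_0 = 2.5 is a root, |z_0| = 2.5.
Divide out the factor (1 - 0.4 z) = (1 - z/z0) (since 1/z0 = 0.4):
  P(z) = (1 - 0.4 z)(1 + (0.9) z + (-1.45) z^2)
  [check: z-coef 0.9 - (0.4) = 0.5; z^2-coef -1.45 - (0.4)(0.9) = -1.81; z^3-coef -(0.4)(-1.45) = 0.58.]
Remaining roots from the quadratic factor 1 + (0.9) z + (-1.45) z^2:
  Set 1 + (0.9) z + (-1.45) z^2 = 0, i.e. a z^2 + b z + c = 0 with a = -1.45, b = 0.9, c = 1.
  Discriminant D = b^2 - 4ac = (0.9)^2 - 4*(-1.45)*1 = 0.81 - (-5.8) = 6.61.
  D >= 0, so the roots are real: z = (-b +/- sqrt(D)) / (2a) = (-0.9 +/- 2.570992) / (-2.9).
    z_1 = (-0.9 + 2.570992) / (-2.9) = -0.5762,   |z_1| = 0.5762.
    z_2 = (-0.9 - 2.570992) / (-2.9) = 1.1969,   |z_2| = 1.1969.
Moduli of all roots: 2.5000, 0.5762, 1.1969.
All moduli strictly greater than 1? No.
Verdict: Not stationary.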